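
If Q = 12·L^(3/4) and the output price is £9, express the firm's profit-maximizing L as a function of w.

L(w) = (81/w)^(4)

MP_L = (3/4)·12·L^(-1/4) = 9·L^(-1/4).
Setting P·MP_L = w: 81·L^(-1/4) = w.
Solving for L: L^(-1/4) = w/81, so L = (81/w)^(4).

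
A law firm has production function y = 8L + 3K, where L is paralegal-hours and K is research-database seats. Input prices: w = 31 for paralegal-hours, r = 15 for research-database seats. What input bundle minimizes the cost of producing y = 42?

The inputs are perfect substitutes, so the firm uses whichever has the lower cost per unit of output.
Cost per unit of output via L is w/8 = 3.875; via K it is r/3 = 5. L is cheaper.
Producing y = 42 with L alone: L = 5.25, K = 0.

L* = 5.25, K* = 0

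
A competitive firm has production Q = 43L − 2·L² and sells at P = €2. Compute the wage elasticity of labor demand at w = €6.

From P·MP_L = w with MP_L = 43 − 4L, labor demand is L(w) = (43 − w/2)/4.
dL/dw = −1/(8) = -0.125.
At w = 6, L = 10, so ε = (dL/dw)·(w/L) = (-0.125)·(6/10) = -0.075.

ε = -0.075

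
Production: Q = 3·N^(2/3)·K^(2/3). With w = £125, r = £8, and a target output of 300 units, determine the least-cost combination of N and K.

Cost minimization requires the marginal rate of technical substitution to equal the input-price ratio: MP_N/MP_K = w/r.
Here MP_N/MP_K = (2/3)·(K/N)/(2/3) = (K/N). Setting this equal to 125/8 = 15.625 gives K = 15.625N.
Substituting into Q = 300: 3·N^(2/3)·(15.625N)^(2/3) = 300.
Solving, N = 8 and K = 125.

N* = 8, K* = 125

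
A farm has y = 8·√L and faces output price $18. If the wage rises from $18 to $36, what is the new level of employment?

From P·MP_L = w with MP_L = 4·L^(-1/2), the labor demand is L(w) = (72/w)^(2).
At w = 18: L = 16. At w = 36: L = 4.

L* = 4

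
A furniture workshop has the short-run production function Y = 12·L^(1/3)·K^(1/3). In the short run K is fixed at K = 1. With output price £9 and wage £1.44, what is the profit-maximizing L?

L* = 125

With K = 1, MP_L = (1/3)·12·L^(-2/3)·1^(1/3) = 4·L^(-2/3).
Profit maximization for a price taker requires P·MP_L = w: 9·4·L^(-2/3) = 1.44.
So L^(-2/3) = 0.04, which gives L = 125.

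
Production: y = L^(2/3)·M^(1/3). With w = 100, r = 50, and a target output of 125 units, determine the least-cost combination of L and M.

L* = 125, M* = 125

Cost minimization requires the marginal rate of technical substitution to equal the input-price ratio: MP_L/MP_M = w/r.
Here MP_L/MP_M = (2/3)·(M/L)/(1/3) = 2·(M/L). Setting this equal to 100/50 = 2 gives M = L.
Substituting into y = 125: L^(2/3)·(L)^(1/3) = 125.
Solving, L = 125 and M = 125.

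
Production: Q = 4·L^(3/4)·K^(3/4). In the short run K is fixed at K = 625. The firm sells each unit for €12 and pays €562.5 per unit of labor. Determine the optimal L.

L* = 4096

With K = 625, MP_L = (3/4)·4·L^(-1/4)·625^(3/4) = 375·L^(-1/4).
Profit maximization for a price taker requires P·MP_L = w: 12·375·L^(-1/4) = 562.5.
So L^(-1/4) = 0.125, which gives L = 4096.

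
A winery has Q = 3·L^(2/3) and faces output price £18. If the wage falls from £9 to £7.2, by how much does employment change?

From P·MP_L = w with MP_L = 2·L^(-1/3), the labor demand is L(w) = (36/w)^(3).
At w = 9: L = 64. At w = 7.2: L = 125.
ΔL = 125 − 64 = 61.

ΔL = 61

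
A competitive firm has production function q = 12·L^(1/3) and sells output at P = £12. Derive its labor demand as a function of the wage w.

MP_L = (1/3)·12·L^(-2/3) = 4·L^(-2/3).
Setting P·MP_L = w: 48·L^(-2/3) = w.
Solving for L: L^(-2/3) = w/48, so L = (48/w)^(3/2).

L(w) = (48/w)^(3/2)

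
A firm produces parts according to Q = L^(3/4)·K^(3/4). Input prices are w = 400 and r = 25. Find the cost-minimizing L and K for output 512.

L* = 16, K* = 256

Cost minimization requires the marginal rate of technical substitution to equal the input-price ratio: MP_L/MP_K = w/r.
Here MP_L/MP_K = (3/4)·(K/L)/(3/4) = (K/L). Setting this equal to 400/25 = 16 gives K = 16L.
Substituting into Q = 512: L^(3/4)·(16L)^(3/4) = 512.
Solving, L = 16 and K = 256.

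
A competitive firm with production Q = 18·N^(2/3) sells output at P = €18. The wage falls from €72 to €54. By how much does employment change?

From P·MP_N = w with MP_N = 12·N^(-1/3), the labor demand is N(w) = (216/w)^(3).
At w = 72: N = 27. At w = 54: N = 64.
ΔN = 64 − 27 = 37.

ΔN = 37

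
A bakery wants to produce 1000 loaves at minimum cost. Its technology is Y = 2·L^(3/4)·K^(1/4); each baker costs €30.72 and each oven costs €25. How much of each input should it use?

Cost minimization requires the marginal rate of technical substitution to equal the input-price ratio: MP_L/MP_K = w/r.
Here MP_L/MP_K = (3/4)·(K/L)/(1/4) = 3·(K/L). Setting this equal to 30.72/25 = 1.2288 gives K = 0.4096L.
Substituting into Y = 1000: 2·L^(3/4)·(0.4096L)^(1/4) = 1000.
Solving, L = 625 and K = 256.

L* = 625, K* = 256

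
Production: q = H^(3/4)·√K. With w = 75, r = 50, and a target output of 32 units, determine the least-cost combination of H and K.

H* = 16, K* = 16

Cost minimization requires the marginal rate of technical substitution to equal the input-price ratio: MP_H/MP_K = w/r.
Here MP_H/MP_K = (3/4)·(K/H)/(1/2) = 1.5·(K/H). Setting this equal to 75/50 = 1.5 gives K = H.
Substituting into q = 32: H^(3/4)·(H)^(1/2) = 32.
Solving, H = 16 and K = 16.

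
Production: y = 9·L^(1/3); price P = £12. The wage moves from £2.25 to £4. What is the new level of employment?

From P·MP_L = w with MP_L = 3·L^(-2/3), the labor demand is L(w) = (36/w)^(3/2).
At w = 2.25: L = 64. At w = 4: L = 27.

L* = 27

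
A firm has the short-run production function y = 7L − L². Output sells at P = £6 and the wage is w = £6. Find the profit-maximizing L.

The marginal product of L is MP_L = 7 − 2L.
A price-taking firm hires until the value of the marginal product equals the wage: P·MP_L = w, so 6·(7 − 2L) = 6.
Then 7 − 2L = 1, giving L = 3.

L* = 3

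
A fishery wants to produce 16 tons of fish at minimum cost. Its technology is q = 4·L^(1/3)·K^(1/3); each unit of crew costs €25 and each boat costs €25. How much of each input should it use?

L* = 8, K* = 8

Cost minimization requires the marginal rate of technical substitution to equal the input-price ratio: MP_L/MP_K = w/r.
Here MP_L/MP_K = (1/3)·(K/L)/(1/3) = (K/L). Setting this equal to 25/25 = 1 gives K = L.
Substituting into q = 16: 4·L^(1/3)·(L)^(1/3) = 16.
Solving, L = 8 and K = 8.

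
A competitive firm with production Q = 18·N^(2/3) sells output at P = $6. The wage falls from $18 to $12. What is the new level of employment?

From P·MP_N = w with MP_N = 12·N^(-1/3), the labor demand is N(w) = (72/w)^(3).
At w = 18: N = 64. At w = 12: N = 216.

N* = 216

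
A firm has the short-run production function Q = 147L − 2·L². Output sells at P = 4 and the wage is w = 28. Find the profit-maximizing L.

The marginal product of L is MP_L = 147 − 4L.
A price-taking firm hires until the value of the marginal product equals the wage: P·MP_L = w, so 4·(147 − 4L) = 28.
Then 147 − 4L = 7, giving L = 35.

L* = 35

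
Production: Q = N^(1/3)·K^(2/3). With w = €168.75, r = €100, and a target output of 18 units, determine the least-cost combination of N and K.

N* = 8, K* = 27

Cost minimization requires the marginal rate of technical substitution to equal the input-price ratio: MP_N/MP_K = w/r.
Here MP_N/MP_K = (1/3)·(K/N)/(2/3) = 0.5·(K/N). Setting this equal to 168.75/100 = 1.6875 gives K = 3.375N.
Substituting into Q = 18: N^(1/3)·(3.375N)^(2/3) = 18.
Solving, N = 8 and K = 27.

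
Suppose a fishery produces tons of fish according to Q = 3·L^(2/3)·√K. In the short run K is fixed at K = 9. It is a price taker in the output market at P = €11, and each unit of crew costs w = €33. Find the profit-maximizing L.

With K = 9, MP_L = (2/3)·3·L^(-1/3)·9^(1/2) = 6·L^(-1/3).
Profit maximization for a price taker requires P·MP_L = w: 11·6·L^(-1/3) = 33.
So L^(-1/3) = 0.5, which gives L = 8.

L* = 8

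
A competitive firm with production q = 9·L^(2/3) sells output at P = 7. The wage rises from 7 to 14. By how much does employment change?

From P·MP_L = w with MP_L = 6·L^(-1/3), the labor demand is L(w) = (42/w)^(3).
At w = 7: L = 216. At w = 14: L = 27.
ΔL = 27 − 216 = -189.

ΔL = -189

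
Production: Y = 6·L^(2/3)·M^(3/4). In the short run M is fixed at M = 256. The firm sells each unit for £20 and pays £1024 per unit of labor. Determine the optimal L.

With M = 256, MP_L = (2/3)·6·L^(-1/3)·256^(3/4) = 256·L^(-1/3).
Profit maximization for a price taker requires P·MP_L = w: 20·256·L^(-1/3) = 1024.
So L^(-1/3) = 0.2, which gives L = 125.

L* = 125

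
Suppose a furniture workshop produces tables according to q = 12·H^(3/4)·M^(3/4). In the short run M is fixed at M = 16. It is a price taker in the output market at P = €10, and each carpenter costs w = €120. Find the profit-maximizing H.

H* = 1296

With M = 16, MP_H = (3/4)·12·H^(-1/4)·16^(3/4) = 72·H^(-1/4).
Profit maximization for a price taker requires P·MP_H = w: 10·72·H^(-1/4) = 120.
So H^(-1/4) = 1/6, which gives H = 1296.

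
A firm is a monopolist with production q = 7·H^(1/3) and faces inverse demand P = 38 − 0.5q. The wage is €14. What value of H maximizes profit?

Marginal revenue from the inverse demand is MR = 38 − q.
The marginal product is MP_H = (7/3)·H^(-2/3).
A monopolist hires until marginal revenue product equals the wage: MR·MP_H = w.
At H, q = 7·H^(1/3). Substituting and solving: (38 − 7·H^(1/3))·(7/3)·H^(-2/3) = 14 gives H = 8.

H* = 8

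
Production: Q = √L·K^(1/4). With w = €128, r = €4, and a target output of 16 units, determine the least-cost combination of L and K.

L* = 16, K* = 256

Cost minimization requires the marginal rate of technical substitution to equal the input-price ratio: MP_L/MP_K = w/r.
Here MP_L/MP_K = (1/2)·(K/L)/(1/4) = 2·(K/L). Setting this equal to 128/4 = 32 gives K = 16L.
Substituting into Q = 16: L^(1/2)·(16L)^(1/4) = 16.
Solving, L = 16 and K = 256.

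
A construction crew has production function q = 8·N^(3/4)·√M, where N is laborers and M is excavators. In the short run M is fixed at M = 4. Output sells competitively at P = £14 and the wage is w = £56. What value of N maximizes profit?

With M = 4, MP_N = (3/4)·8·N^(-1/4)·4^(1/2) = 12·N^(-1/4).
Profit maximization for a price taker requires P·MP_N = w: 14·12·N^(-1/4) = 56.
So N^(-1/4) = 1/3, which gives N = 81.

N* = 81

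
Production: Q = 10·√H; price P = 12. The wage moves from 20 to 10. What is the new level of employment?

From P·MP_H = w with MP_H = 5·H^(-1/2), the labor demand is H(w) = (60/w)^(2).
At w = 20: H = 9. At w = 10: H = 36.

H* = 36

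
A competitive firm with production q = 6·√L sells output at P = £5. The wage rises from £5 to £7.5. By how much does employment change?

ΔL = -5

From P·MP_L = w with MP_L = 3·L^(-1/2), the labor demand is L(w) = (15/w)^(2).
At w = 5: L = 9. At w = 7.5: L = 4.
ΔL = 4 − 9 = -5.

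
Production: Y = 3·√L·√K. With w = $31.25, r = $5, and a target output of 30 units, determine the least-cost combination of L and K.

L* = 4, K* = 25

Cost minimization requires the marginal rate of technical substitution to equal the input-price ratio: MP_L/MP_K = w/r.
Here MP_L/MP_K = (1/2)·(K/L)/(1/2) = (K/L). Setting this equal to 31.25/5 = 6.25 gives K = 6.25L.
Substituting into Y = 30: 3·L^(1/2)·(6.25L)^(1/2) = 30.
Solving, L = 4 and K = 25.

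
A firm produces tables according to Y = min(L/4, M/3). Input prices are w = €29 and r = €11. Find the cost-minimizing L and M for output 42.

L* = 168, M* = 126

With a fixed-proportions technology, the cost-minimizing bundle uses no slack in either input: L/4 = M/3 = Y.
So L = 4·42 = 168 and M = 3·42 = 126.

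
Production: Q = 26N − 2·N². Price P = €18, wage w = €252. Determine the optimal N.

The marginal product of N is MP_N = 26 − 4N.
A price-taking firm hires until the value of the marginal product equals the wage: P·MP_N = w, so 18·(26 − 4N) = 252.
Then 26 − 4N = 14, giving N = 3.

N* = 3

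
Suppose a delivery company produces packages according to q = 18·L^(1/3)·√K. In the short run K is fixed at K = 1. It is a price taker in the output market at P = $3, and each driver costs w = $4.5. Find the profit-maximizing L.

With K = 1, MP_L = (1/3)·18·L^(-2/3)·1^(1/2) = 6·L^(-2/3).
Profit maximization for a price taker requires P·MP_L = w: 3·6·L^(-2/3) = 4.5.
So L^(-2/3) = 0.25, which gives L = 8.

L* = 8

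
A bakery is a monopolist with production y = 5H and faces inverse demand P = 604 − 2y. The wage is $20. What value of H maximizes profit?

H* = 30

Marginal revenue from the inverse demand is MR = 604 − 4y.
The marginal product is MP_H = 5.
A monopolist hires until marginal revenue product equals the wage: MR·MP_H = w.
(604 − 20H)·5 = 20, so H = 30.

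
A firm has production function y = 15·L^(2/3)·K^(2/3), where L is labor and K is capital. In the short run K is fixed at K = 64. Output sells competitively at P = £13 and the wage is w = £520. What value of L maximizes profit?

With K = 64, MP_L = (2/3)·15·L^(-1/3)·64^(2/3) = 160·L^(-1/3).
Profit maximization for a price taker requires P·MP_L = w: 13·160·L^(-1/3) = 520.
So L^(-1/3) = 0.25, which gives L = 64.

L* = 64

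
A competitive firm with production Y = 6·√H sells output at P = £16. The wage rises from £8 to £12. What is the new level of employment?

H* = 16

From P·MP_H = w with MP_H = 3·H^(-1/2), the labor demand is H(w) = (48/w)^(2).
At w = 8: H = 36. At w = 12: H = 16.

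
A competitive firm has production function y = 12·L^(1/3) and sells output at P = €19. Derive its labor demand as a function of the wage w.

MP_L = (1/3)·12·L^(-2/3) = 4·L^(-2/3).
Setting P·MP_L = w: 76·L^(-2/3) = w.
Solving for L: L^(-2/3) = w/76, so L = (76/w)^(3/2).

L(w) = (76/w)^(3/2)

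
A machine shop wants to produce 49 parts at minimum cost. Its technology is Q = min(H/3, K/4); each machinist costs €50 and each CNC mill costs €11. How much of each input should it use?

H* = 147, K* = 196

With a fixed-proportions technology, the cost-minimizing bundle uses no slack in either input: H/3 = K/4 = Q.
So H = 3·49 = 147 and K = 4·49 = 196.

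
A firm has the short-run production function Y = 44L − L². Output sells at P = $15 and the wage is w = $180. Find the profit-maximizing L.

The marginal product of L is MP_L = 44 − 2L.
A price-taking firm hires until the value of the marginal product equals the wage: P·MP_L = w, so 15·(44 − 2L) = 180.
Then 44 − 2L = 12, giving L = 16.

L* = 16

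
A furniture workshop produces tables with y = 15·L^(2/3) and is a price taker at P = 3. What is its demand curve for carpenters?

L(w) = 27000/w³

MP_L = (2/3)·15·L^(-1/3) = 10·L^(-1/3).
Setting P·MP_L = w: 30·L^(-1/3) = w.
Solving for L: L^(-1/3) = w/30, so L = (30/w)^(3).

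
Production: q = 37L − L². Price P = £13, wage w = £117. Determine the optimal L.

The marginal product of L is MP_L = 37 − 2L.
A price-taking firm hires until the value of the marginal product equals the wage: P·MP_L = w, so 13·(37 − 2L) = 117.
Then 37 − 2L = 9, giving L = 14.

L* = 14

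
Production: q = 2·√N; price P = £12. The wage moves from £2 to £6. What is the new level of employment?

From P·MP_N = w with MP_N = N^(-1/2), the labor demand is N(w) = (12/w)^(2).
At w = 2: N = 36. At w = 6: N = 4.

N* = 4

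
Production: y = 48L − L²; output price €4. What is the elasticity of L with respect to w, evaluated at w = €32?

From P·MP_L = w with MP_L = 48 − 2L, labor demand is L(w) = (48 − w/4)/2.
dL/dw = −1/(8) = -0.125.
At w = 32, L = 20, so ε = (dL/dw)·(w/L) = (-0.125)·(32/20) = -0.2.

ε = -0.2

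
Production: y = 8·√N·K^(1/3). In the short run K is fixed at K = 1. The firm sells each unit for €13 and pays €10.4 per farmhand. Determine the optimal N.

N* = 25

With K = 1, MP_N = (1/2)·8·N^(-1/2)·1^(1/3) = 4·N^(-1/2).
Profit maximization for a price taker requires P·MP_N = w: 13·4·N^(-1/2) = 10.4.
So N^(-1/2) = 0.2, which gives N = 25.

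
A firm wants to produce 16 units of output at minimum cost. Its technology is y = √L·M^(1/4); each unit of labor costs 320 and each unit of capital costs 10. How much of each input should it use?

Cost minimization requires the marginal rate of technical substitution to equal the input-price ratio: MP_L/MP_M = w/r.
Here MP_L/MP_M = (1/2)·(M/L)/(1/4) = 2·(M/L). Setting this equal to 320/10 = 32 gives M = 16L.
Substituting into y = 16: L^(1/2)·(16L)^(1/4) = 16.
Solving, L = 16 and M = 256.

L* = 16, M* = 256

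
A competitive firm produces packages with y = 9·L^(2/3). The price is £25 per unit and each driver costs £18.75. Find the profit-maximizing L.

L* = 512

MP_L = (2/3)·9·L^(-1/3) = 6·L^(-1/3).
Profit maximization for a price taker requires P·MP_L = w: 25·6·L^(-1/3) = 18.75.
So L^(-1/3) = 0.125, which gives L = 512.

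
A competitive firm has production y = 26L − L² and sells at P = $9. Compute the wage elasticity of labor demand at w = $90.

ε = -0.625

From P·MP_L = w with MP_L = 26 − 2L, labor demand is L(w) = (26 − w/9)/2.
dL/dw = −1/(18) = -1/18.
At w = 90, L = 8, so ε = (dL/dw)·(w/L) = (-1/18)·(90/8) = -0.625.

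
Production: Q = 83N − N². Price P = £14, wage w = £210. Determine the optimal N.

The marginal product of N is MP_N = 83 − 2N.
A price-taking firm hires until the value of the marginal product equals the wage: P·MP_N = w, so 14·(83 − 2N) = 210.
Then 83 − 2N = 15, giving N = 34.

N* = 34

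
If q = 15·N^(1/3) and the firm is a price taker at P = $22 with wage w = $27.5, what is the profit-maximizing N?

N* = 8

MP_N = (1/3)·15·N^(-2/3) = 5·N^(-2/3).
Profit maximization for a price taker requires P·MP_N = w: 22·5·N^(-2/3) = 27.5.
So N^(-2/3) = 0.25, which gives N = 8.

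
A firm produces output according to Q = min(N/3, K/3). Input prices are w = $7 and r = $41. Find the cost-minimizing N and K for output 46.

With a fixed-proportions technology, the cost-minimizing bundle uses no slack in either input: N/3 = K/3 = Q.
So N = 3·46 = 138 and K = 3·46 = 138.

N* = 138, K* = 138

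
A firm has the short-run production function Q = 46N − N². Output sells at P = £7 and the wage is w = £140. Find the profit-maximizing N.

N* = 13

The marginal product of N is MP_N = 46 − 2N.
A price-taking firm hires until the value of the marginal product equals the wage: P·MP_N = w, so 7·(46 − 2N) = 140.
Then 46 − 2N = 20, giving N = 13.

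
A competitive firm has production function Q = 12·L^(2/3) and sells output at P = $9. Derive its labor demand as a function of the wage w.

MP_L = (2/3)·12·L^(-1/3) = 8·L^(-1/3).
Setting P·MP_L = w: 72·L^(-1/3) = w.
Solving for L: L^(-1/3) = w/72, so L = (72/w)^(3).

L(w) = 373248/w³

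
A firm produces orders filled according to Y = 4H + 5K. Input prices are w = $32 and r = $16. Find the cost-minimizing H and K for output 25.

The inputs are perfect substitutes, so the firm uses whichever has the lower cost per unit of output.
Cost per unit of output via H is w/4 = 8; via K it is r/5 = 3.2. K is cheaper.
Producing Y = 25 with K alone: H = 0, K = 5.

H* = 0, K* = 5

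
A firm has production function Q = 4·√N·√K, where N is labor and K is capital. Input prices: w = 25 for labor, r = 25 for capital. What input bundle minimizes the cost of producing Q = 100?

N* = 25, K* = 25

Cost minimization requires the marginal rate of technical substitution to equal the input-price ratio: MP_N/MP_K = w/r.
Here MP_N/MP_K = (1/2)·(K/N)/(1/2) = (K/N). Setting this equal to 25/25 = 1 gives K = N.
Substituting into Q = 100: 4·N^(1/2)·(N)^(1/2) = 100.
Solving, N = 25 and K = 25.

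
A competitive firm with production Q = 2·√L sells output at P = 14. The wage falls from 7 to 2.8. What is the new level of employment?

From P·MP_L = w with MP_L = L^(-1/2), the labor demand is L(w) = (14/w)^(2).
At w = 7: L = 4. At w = 2.8: L = 25.

L* = 25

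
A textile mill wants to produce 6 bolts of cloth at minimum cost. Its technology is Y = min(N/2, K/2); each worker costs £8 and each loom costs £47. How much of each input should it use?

N* = 12, K* = 12

With a fixed-proportions technology, the cost-minimizing bundle uses no slack in either input: N/2 = K/2 = Y.
So N = 2·6 = 12 and K = 2·6 = 12.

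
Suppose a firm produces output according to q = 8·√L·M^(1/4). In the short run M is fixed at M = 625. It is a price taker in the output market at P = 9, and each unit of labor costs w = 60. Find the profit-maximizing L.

L* = 9

With M = 625, MP_L = (1/2)·8·L^(-1/2)·625^(1/4) = 20·L^(-1/2).
Profit maximization for a price taker requires P·MP_L = w: 9·20·L^(-1/2) = 60.
So L^(-1/2) = 1/3, which gives L = 9.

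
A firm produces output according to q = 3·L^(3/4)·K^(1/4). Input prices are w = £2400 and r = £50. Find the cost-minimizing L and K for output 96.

L* = 16, K* = 256

Cost minimization requires the marginal rate of technical substitution to equal the input-price ratio: MP_L/MP_K = w/r.
Here MP_L/MP_K = (3/4)·(K/L)/(1/4) = 3·(K/L). Setting this equal to 2400/50 = 48 gives K = 16L.
Substituting into q = 96: 3·L^(3/4)·(16L)^(1/4) = 96.
Solving, L = 16 and K = 256.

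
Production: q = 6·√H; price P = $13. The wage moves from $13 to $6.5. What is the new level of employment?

H* = 36

From P·MP_H = w with MP_H = 3·H^(-1/2), the labor demand is H(w) = (39/w)^(2).
At w = 13: H = 9. At w = 6.5: H = 36.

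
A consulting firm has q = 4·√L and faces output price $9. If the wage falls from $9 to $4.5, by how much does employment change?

ΔL = 12

From P·MP_L = w with MP_L = 2·L^(-1/2), the labor demand is L(w) = (18/w)^(2).
At w = 9: L = 4. At w = 4.5: L = 16.
ΔL = 16 − 4 = 12.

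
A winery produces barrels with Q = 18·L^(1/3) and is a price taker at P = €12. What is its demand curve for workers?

MP_L = (1/3)·18·L^(-2/3) = 6·L^(-2/3).
Setting P·MP_L = w: 72·L^(-2/3) = w.
Solving for L: L^(-2/3) = w/72, so L = (72/w)^(3/2).

L(w) = (72/w)^(3/2)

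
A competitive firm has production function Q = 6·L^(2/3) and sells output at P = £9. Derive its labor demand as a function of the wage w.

MP_L = (2/3)·6·L^(-1/3) = 4·L^(-1/3).
Setting P·MP_L = w: 36·L^(-1/3) = w.
Solving for L: L^(-1/3) = w/36, so L = (36/w)^(3).

L(w) = 46656/w³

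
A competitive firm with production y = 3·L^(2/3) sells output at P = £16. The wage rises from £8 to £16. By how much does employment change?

ΔL = -56

From P·MP_L = w with MP_L = 2·L^(-1/3), the labor demand is L(w) = (32/w)^(3).
At w = 8: L = 64. At w = 16: L = 8.
ΔL = 8 − 64 = -56.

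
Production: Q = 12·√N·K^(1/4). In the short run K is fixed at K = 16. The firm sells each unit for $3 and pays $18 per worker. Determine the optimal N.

N* = 4

With K = 16, MP_N = (1/2)·12·N^(-1/2)·16^(1/4) = 12·N^(-1/2).
Profit maximization for a price taker requires P·MP_N = w: 3·12·N^(-1/2) = 18.
So N^(-1/2) = 0.5, which gives N = 4.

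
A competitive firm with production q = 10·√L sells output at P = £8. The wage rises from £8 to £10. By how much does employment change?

From P·MP_L = w with MP_L = 5·L^(-1/2), the labor demand is L(w) = (40/w)^(2).
At w = 8: L = 25. At w = 10: L = 16.
ΔL = 16 − 25 = -9.

ΔL = -9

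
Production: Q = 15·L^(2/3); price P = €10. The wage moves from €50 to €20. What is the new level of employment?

From P·MP_L = w with MP_L = 10·L^(-1/3), the labor demand is L(w) = (100/w)^(3).
At w = 50: L = 8. At w = 20: L = 125.

L* = 125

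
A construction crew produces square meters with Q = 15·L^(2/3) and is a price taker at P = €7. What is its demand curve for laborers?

L(w) = 343000/w³

MP_L = (2/3)·15·L^(-1/3) = 10·L^(-1/3).
Setting P·MP_L = w: 70·L^(-1/3) = w.
Solving for L: L^(-1/3) = w/70, so L = (70/w)^(3).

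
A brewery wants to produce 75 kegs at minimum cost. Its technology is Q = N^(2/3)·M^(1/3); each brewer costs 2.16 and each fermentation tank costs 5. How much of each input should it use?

N* = 125, M* = 27

Cost minimization requires the marginal rate of technical substitution to equal the input-price ratio: MP_N/MP_M = w/r.
Here MP_N/MP_M = (2/3)·(M/N)/(1/3) = 2·(M/N). Setting this equal to 2.16/5 = 0.432 gives M = 0.216N.
Substituting into Q = 75: N^(2/3)·(0.216N)^(1/3) = 75.
Solving, N = 125 and M = 27.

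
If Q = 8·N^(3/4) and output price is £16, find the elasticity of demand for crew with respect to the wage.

ε = -4

MP_N = (3/4)·8·N^(-1/4), so P·MP_N = w gives 96·N^(-1/4) = w.
Solving, N(w) = (96/w)^(4). This is a constant-elasticity form: N ∝ w^(−4), so ε = −4.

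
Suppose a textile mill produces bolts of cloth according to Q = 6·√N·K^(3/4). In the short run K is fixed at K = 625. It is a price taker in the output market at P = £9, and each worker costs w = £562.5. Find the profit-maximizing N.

With K = 625, MP_N = (1/2)·6·N^(-1/2)·625^(3/4) = 375·N^(-1/2).
Profit maximization for a price taker requires P·MP_N = w: 9·375·N^(-1/2) = 562.5.
So N^(-1/2) = 1/6, which gives N = 36.

N* = 36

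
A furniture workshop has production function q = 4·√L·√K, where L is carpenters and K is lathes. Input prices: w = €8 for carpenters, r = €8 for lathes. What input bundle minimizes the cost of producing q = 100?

Cost minimization requires the marginal rate of technical substitution to equal the input-price ratio: MP_L/MP_K = w/r.
Here MP_L/MP_K = (1/2)·(K/L)/(1/2) = (K/L). Setting this equal to 8/8 = 1 gives K = L.
Substituting into q = 100: 4·L^(1/2)·(L)^(1/2) = 100.
Solving, L = 25 and K = 25.

L* = 25, K* = 25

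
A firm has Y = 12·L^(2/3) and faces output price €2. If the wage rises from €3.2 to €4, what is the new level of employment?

L* = 64

From P·MP_L = w with MP_L = 8·L^(-1/3), the labor demand is L(w) = (16/w)^(3).
At w = 3.2: L = 125. At w = 4: L = 64.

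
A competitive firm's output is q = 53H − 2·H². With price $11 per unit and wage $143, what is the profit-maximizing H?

The marginal product of H is MP_H = 53 − 4H.
A price-taking firm hires until the value of the marginal product equals the wage: P·MP_H = w, so 11·(53 − 4H) = 143.
Then 53 − 4H = 13, giving H = 10.

H* = 10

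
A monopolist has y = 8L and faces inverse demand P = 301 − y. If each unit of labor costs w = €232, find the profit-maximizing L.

L* = 17

Marginal revenue from the inverse demand is MR = 301 − 2y.
The marginal product is MP_L = 8.
A monopolist hires until marginal revenue product equals the wage: MR·MP_L = w.
(301 − 16L)·8 = 232, so L = 17.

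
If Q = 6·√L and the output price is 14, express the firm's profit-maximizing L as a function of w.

L(w) = 1764/w²

MP_L = (1/2)·6·L^(-1/2) = 3·L^(-1/2).
Setting P·MP_L = w: 42·L^(-1/2) = w.
Solving for L: L^(-1/2) = w/42, so L = (42/w)^(2).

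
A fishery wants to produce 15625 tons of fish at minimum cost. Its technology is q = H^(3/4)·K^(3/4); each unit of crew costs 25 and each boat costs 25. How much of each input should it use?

H* = 625, K* = 625

Cost minimization requires the marginal rate of technical substitution to equal the input-price ratio: MP_H/MP_K = w/r.
Here MP_H/MP_K = (3/4)·(K/H)/(3/4) = (K/H). Setting this equal to 25/25 = 1 gives K = H.
Substituting into q = 15625: H^(3/4)·(H)^(3/4) = 15625.
Solving, H = 625 and K = 625.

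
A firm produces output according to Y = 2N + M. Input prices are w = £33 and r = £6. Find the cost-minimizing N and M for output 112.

N* = 0, M* = 112

The inputs are perfect substitutes, so the firm uses whichever has the lower cost per unit of output.
Cost per unit of output via N is 16.5; via M it is 6. M is cheaper.
Producing Y = 112 with M alone: N = 0, M = 112.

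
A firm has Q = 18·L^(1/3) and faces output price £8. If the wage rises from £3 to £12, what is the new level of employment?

L* = 8

From P·MP_L = w with MP_L = 6·L^(-2/3), the labor demand is L(w) = (48/w)^(3/2).
At w = 3: L = 64. At w = 12: L = 8.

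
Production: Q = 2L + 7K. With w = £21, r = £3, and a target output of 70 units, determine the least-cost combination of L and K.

The inputs are perfect substitutes, so the firm uses whichever has the lower cost per unit of output.
Cost per unit of output via L is w/2 = 10.5; via K it is r/7 = 3/7. K is cheaper.
Producing Q = 70 with K alone: L = 0, K = 10.

L* = 0, K* = 10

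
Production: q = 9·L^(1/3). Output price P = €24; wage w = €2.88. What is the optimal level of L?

MP_L = (1/3)·9·L^(-2/3) = 3·L^(-2/3).
Profit maximization for a price taker requires P·MP_L = w: 24·3·L^(-2/3) = 2.88.
So L^(-2/3) = 0.04, which gives L = 125.

L* = 125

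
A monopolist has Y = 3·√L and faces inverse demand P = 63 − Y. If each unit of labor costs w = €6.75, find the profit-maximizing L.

Marginal revenue from the inverse demand is MR = 63 − 2Y.
The marginal product is MP_L = 1.5·L^(-1/2).
A monopolist hires until marginal revenue product equals the wage: MR·MP_L = w.
At L, Y = 3·√L. Substituting and solving: (63 − 6·√L)·1.5·L^(-1/2) = 6.75 gives L = 36.

L* = 36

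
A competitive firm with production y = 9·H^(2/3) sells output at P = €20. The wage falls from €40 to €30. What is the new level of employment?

From P·MP_H = w with MP_H = 6·H^(-1/3), the labor demand is H(w) = (120/w)^(3).
At w = 40: H = 27. At w = 30: H = 64.

H* = 64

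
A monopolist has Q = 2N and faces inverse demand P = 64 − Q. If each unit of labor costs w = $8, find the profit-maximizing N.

Marginal revenue from the inverse demand is MR = 64 − 2Q.
The marginal product is MP_N = 2.
A monopolist hires until marginal revenue product equals the wage: MR·MP_N = w.
(64 − 4N)·2 = 8, so N = 15.

N* = 15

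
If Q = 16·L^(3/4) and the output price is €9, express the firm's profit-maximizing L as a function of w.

MP_L = (3/4)·16·L^(-1/4) = 12·L^(-1/4).
Setting P·MP_L = w: 108·L^(-1/4) = w.
Solving for L: L^(-1/4) = w/108, so L = (108/w)^(4).

L(w) = (108/w)^(4)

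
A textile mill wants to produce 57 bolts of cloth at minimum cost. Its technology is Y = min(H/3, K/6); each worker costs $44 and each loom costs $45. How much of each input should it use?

With a fixed-proportions technology, the cost-minimizing bundle uses no slack in either input: H/3 = K/6 = Y.
So H = 3·57 = 171 and K = 6·57 = 342.

H* = 171, K* = 342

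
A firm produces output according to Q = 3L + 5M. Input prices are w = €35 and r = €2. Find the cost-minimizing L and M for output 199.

L* = 0, M* = 39.8

The inputs are perfect substitutes, so the firm uses whichever has the lower cost per unit of output.
Cost per unit of output via L is w/3 = 35/3; via M it is r/5 = 0.4. M is cheaper.
Producing Q = 199 with M alone: L = 0, M = 39.8.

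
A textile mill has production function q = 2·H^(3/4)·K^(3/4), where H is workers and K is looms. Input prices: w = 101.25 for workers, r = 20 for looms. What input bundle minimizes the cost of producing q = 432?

H* = 16, K* = 81

Cost minimization requires the marginal rate of technical substitution to equal the input-price ratio: MP_H/MP_K = w/r.
Here MP_H/MP_K = (3/4)·(K/H)/(3/4) = (K/H). Setting this equal to 101.25/20 = 5.0625 gives K = 5.0625H.
Substituting into q = 432: 2·H^(3/4)·(5.0625H)^(3/4) = 432.
Solving, H = 16 and K = 81.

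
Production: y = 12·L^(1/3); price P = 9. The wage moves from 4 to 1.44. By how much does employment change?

ΔL = 98

From P·MP_L = w with MP_L = 4·L^(-2/3), the labor demand is L(w) = (36/w)^(3/2).
At w = 4: L = 27. At w = 1.44: L = 125.
ΔL = 125 − 27 = 98.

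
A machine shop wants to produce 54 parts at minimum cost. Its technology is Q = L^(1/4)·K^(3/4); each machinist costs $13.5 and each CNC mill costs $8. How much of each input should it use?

L* = 16, K* = 81

Cost minimization requires the marginal rate of technical substitution to equal the input-price ratio: MP_L/MP_K = w/r.
Here MP_L/MP_K = (1/4)·(K/L)/(3/4) = (1/3)·(K/L). Setting this equal to 13.5/8 = 1.6875 gives K = 5.0625L.
Substituting into Q = 54: L^(1/4)·(5.0625L)^(3/4) = 54.
Solving, L = 16 and K = 81.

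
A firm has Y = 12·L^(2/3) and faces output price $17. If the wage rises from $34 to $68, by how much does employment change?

From P·MP_L = w with MP_L = 8·L^(-1/3), the labor demand is L(w) = (136/w)^(3).
At w = 34: L = 64. At w = 68: L = 8.
ΔL = 8 − 64 = -56.

ΔL = -56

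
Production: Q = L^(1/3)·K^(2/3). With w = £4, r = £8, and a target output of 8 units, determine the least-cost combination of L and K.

Cost minimization requires the marginal rate of technical substitution to equal the input-price ratio: MP_L/MP_K = w/r.
Here MP_L/MP_K = (1/3)·(K/L)/(2/3) = 0.5·(K/L). Setting this equal to 4/8 = 0.5 gives K = L.
Substituting into Q = 8: L^(1/3)·(L)^(2/3) = 8.
Solving, L = 8 and K = 8.

L* = 8, K* = 8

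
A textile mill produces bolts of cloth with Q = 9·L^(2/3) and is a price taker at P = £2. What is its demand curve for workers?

L(w) = 1728/w³

MP_L = (2/3)·9·L^(-1/3) = 6·L^(-1/3).
Setting P·MP_L = w: 12·L^(-1/3) = w.
Solving for L: L^(-1/3) = w/12, so L = (12/w)^(3).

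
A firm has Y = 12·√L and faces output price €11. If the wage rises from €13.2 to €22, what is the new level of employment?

From P·MP_L = w with MP_L = 6·L^(-1/2), the labor demand is L(w) = (66/w)^(2).
At w = 13.2: L = 25. At w = 22: L = 9.

L* = 9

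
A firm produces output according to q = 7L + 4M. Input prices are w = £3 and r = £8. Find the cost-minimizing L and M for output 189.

The inputs are perfect substitutes, so the firm uses whichever has the lower cost per unit of output.
Cost per unit of output via L is w/7 = 3/7; via M it is r/4 = 2. L is cheaper.
Producing q = 189 with L alone: L = 27, M = 0.

L* = 27, M* = 0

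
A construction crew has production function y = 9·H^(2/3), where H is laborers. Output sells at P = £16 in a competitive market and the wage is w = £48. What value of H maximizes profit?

MP_H = (2/3)·9·H^(-1/3) = 6·H^(-1/3).
Profit maximization for a price taker requires P·MP_H = w: 16·6·H^(-1/3) = 48.
So H^(-1/3) = 0.5, which gives H = 8.

H* = 8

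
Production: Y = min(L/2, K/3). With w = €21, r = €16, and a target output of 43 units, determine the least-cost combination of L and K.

L* = 86, K* = 129

With a fixed-proportions technology, the cost-minimizing bundle uses no slack in either input: L/2 = K/3 = Y.
So L = 2·43 = 86 and K = 3·43 = 129.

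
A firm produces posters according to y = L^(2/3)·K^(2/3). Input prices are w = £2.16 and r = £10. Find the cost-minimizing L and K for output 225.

Cost minimization requires the marginal rate of technical substitution to equal the input-price ratio: MP_L/MP_K = w/r.
Here MP_L/MP_K = (2/3)·(K/L)/(2/3) = (K/L). Setting this equal to 2.16/10 = 0.216 gives K = 0.216L.
Substituting into y = 225: L^(2/3)·(0.216L)^(2/3) = 225.
Solving, L = 125 and K = 27.

L* = 125, K* = 27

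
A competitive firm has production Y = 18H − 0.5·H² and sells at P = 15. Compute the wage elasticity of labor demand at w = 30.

From P·MP_H = w with MP_H = 18 − H, labor demand is H(w) = 18 − w/15.
dH/dw = −1/(15) = -1/15.
At w = 30, H = 16, so ε = (dH/dw)·(w/H) = (-1/15)·(30/16) = -0.125.

ε = -0.125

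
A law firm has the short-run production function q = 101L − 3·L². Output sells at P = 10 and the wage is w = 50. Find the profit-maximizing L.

The marginal product of L is MP_L = 101 − 6L.
A price-taking firm hires until the value of the marginal product equals the wage: P·MP_L = w, so 10·(101 − 6L) = 50.
Then 101 − 6L = 5, giving L = 16.

L* = 16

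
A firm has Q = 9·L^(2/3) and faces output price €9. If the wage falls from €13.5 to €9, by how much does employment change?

ΔL = 152

From P·MP_L = w with MP_L = 6·L^(-1/3), the labor demand is L(w) = (54/w)^(3).
At w = 13.5: L = 64. At w = 9: L = 216.
ΔL = 216 − 64 = 152.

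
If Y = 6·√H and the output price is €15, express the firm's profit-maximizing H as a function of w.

H(w) = 2025/w²

MP_H = (1/2)·6·H^(-1/2) = 3·H^(-1/2).
Setting P·MP_H = w: 45·H^(-1/2) = w.
Solving for H: H^(-1/2) = w/45, so H = (45/w)^(2).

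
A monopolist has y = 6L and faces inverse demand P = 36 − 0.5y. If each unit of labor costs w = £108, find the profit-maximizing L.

Marginal revenue from the inverse demand is MR = 36 − y.
The marginal product is MP_L = 6.
A monopolist hires until marginal revenue product equals the wage: MR·MP_L = w.
(36 − 6L)·6 = 108, so L = 3.

L* = 3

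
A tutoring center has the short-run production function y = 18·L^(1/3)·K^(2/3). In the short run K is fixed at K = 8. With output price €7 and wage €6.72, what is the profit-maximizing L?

L* = 125

With K = 8, MP_L = (1/3)·18·L^(-2/3)·8^(2/3) = 24·L^(-2/3).
Profit maximization for a price taker requires P·MP_L = w: 7·24·L^(-2/3) = 6.72.
So L^(-2/3) = 0.04, which gives L = 125.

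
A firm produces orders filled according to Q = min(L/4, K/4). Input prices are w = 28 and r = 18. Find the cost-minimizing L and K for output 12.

With a fixed-proportions technology, the cost-minimizing bundle uses no slack in either input: L/4 = K/4 = Q.
So L = 4·12 = 48 and K = 4·12 = 48.

L* = 48, K* = 48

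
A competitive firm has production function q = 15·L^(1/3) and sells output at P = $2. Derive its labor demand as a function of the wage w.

L(w) = (10/w)^(3/2)

MP_L = (1/3)·15·L^(-2/3) = 5·L^(-2/3).
Setting P·MP_L = w: 10·L^(-2/3) = w.
Solving for L: L^(-2/3) = w/10, so L = (10/w)^(3/2).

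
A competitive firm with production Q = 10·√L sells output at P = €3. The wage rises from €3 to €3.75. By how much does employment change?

From P·MP_L = w with MP_L = 5·L^(-1/2), the labor demand is L(w) = (15/w)^(2).
At w = 3: L = 25. At w = 3.75: L = 16.
ΔL = 16 − 25 = -9.

ΔL = -9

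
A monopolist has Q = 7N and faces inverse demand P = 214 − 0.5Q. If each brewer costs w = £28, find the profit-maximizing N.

Marginal revenue from the inverse demand is MR = 214 − Q.
The marginal product is MP_N = 7.
A monopolist hires until marginal revenue product equals the wage: MR·MP_N = w.
(214 − 7N)·7 = 28, so N = 30.

N* = 30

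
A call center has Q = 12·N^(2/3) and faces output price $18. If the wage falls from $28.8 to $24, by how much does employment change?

ΔN = 91

From P·MP_N = w with MP_N = 8·N^(-1/3), the labor demand is N(w) = (144/w)^(3).
At w = 28.8: N = 125. At w = 24: N = 216.
ΔN = 216 − 125 = 91.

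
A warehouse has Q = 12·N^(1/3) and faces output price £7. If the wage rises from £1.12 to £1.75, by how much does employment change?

From P·MP_N = w with MP_N = 4·N^(-2/3), the labor demand is N(w) = (28/w)^(3/2).
At w = 1.12: N = 125. At w = 1.75: N = 64.
ΔN = 64 − 125 = -61.

ΔN = -61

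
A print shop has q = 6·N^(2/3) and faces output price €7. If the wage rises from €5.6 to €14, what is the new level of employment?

N* = 8

From P·MP_N = w with MP_N = 4·N^(-1/3), the labor demand is N(w) = (28/w)^(3).
At w = 5.6: N = 125. At w = 14: N = 8.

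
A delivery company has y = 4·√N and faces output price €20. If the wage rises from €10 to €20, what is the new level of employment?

N* = 4

From P·MP_N = w with MP_N = 2·N^(-1/2), the labor demand is N(w) = (40/w)^(2).
At w = 10: N = 16. At w = 20: N = 4.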